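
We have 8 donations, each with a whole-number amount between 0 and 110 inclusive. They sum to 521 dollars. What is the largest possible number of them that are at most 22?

4

Suppose k of them are at most 22. Those contribute at most 22 each and the rest at most 110 each.
So the total is at most 22k + 110(8 − k) = 880 − 88k. This must still be ≥ 521, so k ≤ 4.
k = 4 is achieved by 4 values at 22 and 4 at 110, total 528; lower one of the 110's by 7 (still > 22) to reach 521.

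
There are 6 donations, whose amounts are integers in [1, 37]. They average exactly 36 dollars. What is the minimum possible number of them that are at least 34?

5

The total is 6 × 36 = 216.
Each value short of 34 is at most 33, costing at least 37 − 33 = 4 against the maximum total of 222.
We can afford to lose at most 222 − 216 = 6, so at most ⌊6/4⌋ = 1 fall short, and at least 5 are ≥ 34.
Exactly 5 works: 5 values at 37 and 1 at 33 total 218; lower one of the high values by 2 (still ≥ 34) to hit 216.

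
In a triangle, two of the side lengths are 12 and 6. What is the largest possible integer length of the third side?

17

The third side must be less than 12 + 6 = 18.
The largest integer below 18 is 17.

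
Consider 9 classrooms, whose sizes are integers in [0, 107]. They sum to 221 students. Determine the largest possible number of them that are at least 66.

3

With k values at 66 or above and the rest at least 0, the sum is at least 0 + 66k.
Since the sum is 221, we need 66k ≤ 221, i.e. k ≤ 3.
k = 3 is achieved by 3 values at 66 and 6 at 0, total 198; add 23 to one value (staying below 66) to reach 221.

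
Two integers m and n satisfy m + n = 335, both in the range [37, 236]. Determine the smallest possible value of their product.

23364

For a fixed sum, mn is smallest when m and n are as far apart as possible.
The extreme feasible split is m = 99, n = 236, giving mn = 23364.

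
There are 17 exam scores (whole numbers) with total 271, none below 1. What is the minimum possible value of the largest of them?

Some value must be at least ⌈271/17⌉ = 16, since 17 × 15 = 255 < 271.
Achievable: 16 of them at 16 and 1 at 15 total 271.

16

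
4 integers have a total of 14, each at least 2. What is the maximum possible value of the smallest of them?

The average is 14/4 < 4, so some value is ≤ 3.
Taking 2 copies of 3 and 2 copies of 4 gives exactly 14, so 3 is attained.

3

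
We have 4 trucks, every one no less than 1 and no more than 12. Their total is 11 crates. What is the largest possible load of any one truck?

8

To make one truck as large as possible, make the other 3 as small as possible.
The other 3 contribute at least 3 × 1 = 3, leaving at most 11 − 3 = 8.
Since 8 ≤ 12, this is achievable: one at 8 and 3 at 1.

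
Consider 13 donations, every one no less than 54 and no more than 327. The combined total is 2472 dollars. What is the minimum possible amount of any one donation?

54

Minimizing one value means maximizing the remaining 12.
The other 12 can take up 12 × 327 = 3924 ≥ 2472 − 54, so one donation can sit at its floor of 54.
Achievable: one at 54 and the other 12 totalling 2418, which fits since 12 × 54 ≤ 2418 ≤ 12 × 327.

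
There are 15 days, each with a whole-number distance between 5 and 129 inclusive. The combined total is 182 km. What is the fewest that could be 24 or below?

10

If only k of them are at most 24, the other 15 − k are at least 25, so the total is at least (15 − k)·25 + k·5.
This is ≤ 182, so (15 − k)·25 + 5k ≤ 182, which gives k ≥ 10.
Exactly 10 works: 10 values at 5 and 5 at 25 total 175; raise one of the low values by 7 (still ≤ 24) to hit 182.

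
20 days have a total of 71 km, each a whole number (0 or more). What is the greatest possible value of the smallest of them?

If every one of the 20 were at least 4, the total would be at least 20 × 4 = 80 > 71.
Equality holds with 9 values of 3 and 11 values of 4.

3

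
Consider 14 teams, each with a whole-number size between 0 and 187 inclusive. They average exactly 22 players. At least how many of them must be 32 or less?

The total is 14 × 22 = 308.
Let j be the number exceeding 32. Then the total is ≥ 33·j + 0·(14 − j) = 0 + 33j.
So 33j ≤ 308 and j ≤ 9; hence at least 14 − 9 = 5 are ≤ 32.
Exactly 5 works: 5 values at 0 and 9 at 33 total 297; raise one of the low values by 11 (still ≤ 32) to hit 308.

5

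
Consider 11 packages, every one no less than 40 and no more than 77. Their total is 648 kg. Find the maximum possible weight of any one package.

Maximizing one value means minimizing the remaining 10.
The other 10 contribute at least 10 × 40 = 400, leaving at most 648 − 400 = 248.
But each package is capped at 77, so the maximum is 77.
Achievable: one at 77 and the other 10 totalling 571, which fits since 10 × 40 ≤ 571 ≤ 10 × 77.

77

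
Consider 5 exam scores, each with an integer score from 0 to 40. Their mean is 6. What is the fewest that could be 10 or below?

The total is 5 × 6 = 30.
Let j be the number exceeding 10. Then the total is ≥ 11·j + 0·(5 − j) = 0 + 11j.
So 11j ≤ 30 and j ≤ 2; hence at least 5 − 2 = 3 are ≤ 10.
Exactly 3 works: 3 values at 0 and 2 at 11 total 22; raise one of the low values by 8 (still ≤ 10) to hit 30.

3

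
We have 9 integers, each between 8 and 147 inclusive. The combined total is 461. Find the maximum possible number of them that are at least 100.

Suppose k of them are at least 100. Those contribute at least 100 each and the other 9 − k at least 8 each.
So the total is at least 100k + 8(9 − k) = 72 + 92k. This must be ≤ 461, giving k ≤ 4.
k = 4 is achieved by 4 values at 100 and 5 at 8, total 440; add 21 to one value (staying below 100) to reach 461.

4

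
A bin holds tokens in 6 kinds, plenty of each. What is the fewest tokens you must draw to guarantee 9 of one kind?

You could draw 8 of every kind without reaching 9 of any — 48 in all.
One more forces 9 of some kind, so 48 + 1 = 49.

49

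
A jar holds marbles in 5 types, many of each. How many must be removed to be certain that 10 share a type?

You could draw 9 of every type without reaching 10 of any — 45 in all.
One more forces 10 of some type, so 45 + 1 = 46.

46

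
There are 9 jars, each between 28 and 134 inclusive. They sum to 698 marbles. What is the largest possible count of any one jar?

To make one jar as large as possible, make the other 8 as small as possible.
The other 8 contribute at least 8 × 28 = 224, leaving at most 698 − 224 = 474.
But each jar is capped at 134, so the maximum is 134.
Achievable: one at 134 and the other 8 totalling 564, which fits since 8 × 28 ≤ 564 ≤ 8 × 134.

134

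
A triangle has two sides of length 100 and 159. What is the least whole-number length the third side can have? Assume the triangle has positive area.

The third side must exceed |100 − 159| = 59.
The smallest integer above 59 is 60.

60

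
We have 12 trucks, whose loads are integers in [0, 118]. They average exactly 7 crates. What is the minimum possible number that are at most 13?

The total is 12 × 7 = 84.
Let j be the number exceeding 13. Then the total is ≥ 14·j + 0·(12 − j) = 0 + 14j.
So 14j ≤ 84 and j ≤ 6; hence at least 12 − 6 = 6 are ≤ 13.
Exactly 6 works: 6 values at 0 and 6 at 14 total 84.

6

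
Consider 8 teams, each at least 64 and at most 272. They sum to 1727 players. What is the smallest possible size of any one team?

64

To make one team as small as possible, make the other 7 as large as possible.
The other 7 can take up 7 × 272 = 1904 ≥ 1727 − 64, so one team can sit at its floor of 64.
Achievable: one at 64 and the other 7 totalling 1663, which fits since 7 × 64 ≤ 1663 ≤ 7 × 272.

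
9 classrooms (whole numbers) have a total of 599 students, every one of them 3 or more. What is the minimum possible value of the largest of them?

Some value must be at least ⌈599/9⌉ = 67, since 9 × 66 = 594 < 599.
Equality holds with 5 values of 67 and 4 values of 66.

67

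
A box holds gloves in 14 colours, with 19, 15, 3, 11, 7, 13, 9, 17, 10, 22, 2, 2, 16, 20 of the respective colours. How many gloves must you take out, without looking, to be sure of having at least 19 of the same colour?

160

In the worst case you take as many as possible of each colour without reaching 19: 18 + 15 + 3 + 11 + 7 + 13 + 9 + 17 + 10 + 18 + 2 + 2 + 16 + 18 = 159.
The next one must give 19 of some colour, so 159 + 1 = 160.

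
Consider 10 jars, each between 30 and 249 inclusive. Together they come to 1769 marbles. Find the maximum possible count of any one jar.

To make one jar as large as possible, make the other 9 as small as possible.
The other 9 contribute at least 9 × 30 = 270, leaving at most 1769 − 270 = 1499.
But each jar is capped at 249, so the maximum is 249.
Achievable: one at 249 and the other 9 totalling 1520, which fits since 9 × 30 ≤ 1520 ≤ 9 × 249.

249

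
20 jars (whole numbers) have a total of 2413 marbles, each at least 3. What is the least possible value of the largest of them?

121

The 20 values sum to 2413, so their maximum is at least ⌈2413/20⌉ = 121.
Equality holds with 13 values of 121 and 7 values of 120.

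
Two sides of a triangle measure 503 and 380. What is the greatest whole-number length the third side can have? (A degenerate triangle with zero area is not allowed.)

882

The third side must be less than 503 + 380 = 883.
The largest integer below 883 is 882.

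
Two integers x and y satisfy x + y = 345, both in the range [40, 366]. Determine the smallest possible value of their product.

Since x + y is fixed, pushing one of them to its bound minimizes the product.
At the endpoint x = 40, y = 345 − 40 = 305, so xy = 40 × 305 = 12200.

12200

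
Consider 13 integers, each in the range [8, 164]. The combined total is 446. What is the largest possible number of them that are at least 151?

2

Suppose k of them are at least 151. Those contribute at least 151 each and the other 13 − k at least 8 each.
So the total is at least 151k + 8(13 − k) = 104 + 143k. This must be ≤ 446, giving k ≤ 2.
k = 2 is achieved by 2 values at 151 and 11 at 8, total 390; add 56 to one value (staying below 151) to reach 446.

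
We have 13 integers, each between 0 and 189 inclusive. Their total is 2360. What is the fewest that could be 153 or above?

Each value short of 153 is at most 152, costing at least 189 − 152 = 37 against the maximum total of 2457.
We can afford to lose at most 2457 − 2360 = 97, so at most ⌊97/37⌋ = 2 fall short, and at least 11 are ≥ 153.
Exactly 11 works: 11 values at 189 and 2 at 152 total 2383; lower one of the high values by 23 (still ≥ 153) to hit 2360.

11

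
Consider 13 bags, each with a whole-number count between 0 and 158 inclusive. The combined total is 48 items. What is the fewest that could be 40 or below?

12

Each value above 40 is at least 41, contributing at least 41 − 0 = 41 above the floor 0.
The sum exceeds the floor total 0 by 48, so at most ⌊48/41⌋ = 1 exceed 40, and at least 12 are ≤ 40.
Exactly 12 works: 12 values at 0 and 1 at 41 total 41; raise one of the low values by 7 (still ≤ 40) to hit 48.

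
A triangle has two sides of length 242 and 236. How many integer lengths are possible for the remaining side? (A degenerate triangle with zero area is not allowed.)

The triangle inequality gives |242 − 236| < c < 242 + 236, i.e. 6 < c < 478.
So c can be any integer from 7 to 477: 471 values.

471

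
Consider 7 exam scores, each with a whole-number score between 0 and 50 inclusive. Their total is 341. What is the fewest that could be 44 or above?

Each value short of 44 is at most 43, costing at least 50 − 43 = 7 against the maximum total of 350.
We can afford to lose at most 350 − 341 = 9, so at most ⌊9/7⌋ = 1 fall short, and at least 6 are ≥ 44.
Exactly 6 works: 6 values at 50 and 1 at 43 total 343; lower one of the high values by 2 (still ≥ 44) to hit 341.

6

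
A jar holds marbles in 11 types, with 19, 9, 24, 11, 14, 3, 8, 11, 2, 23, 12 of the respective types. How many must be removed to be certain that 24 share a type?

136

In the worst case you take as many as possible of each type without reaching 24: 19 + 9 + 23 + 11 + 14 + 3 + 8 + 11 + 2 + 23 + 12 = 135.
The next one must give 24 of some type, so 135 + 1 = 136.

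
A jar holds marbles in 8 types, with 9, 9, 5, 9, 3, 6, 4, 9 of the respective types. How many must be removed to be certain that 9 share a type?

51

In the worst case you take as many as possible of each type without reaching 9: 8 + 8 + 5 + 8 + 3 + 6 + 4 + 8 = 50.
The next one must give 9 of some type, so 50 + 1 = 51.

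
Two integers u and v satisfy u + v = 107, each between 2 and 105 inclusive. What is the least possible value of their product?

uv = u(107 − u) is concave in u, so over [2, 105] it is minimized at an endpoint.
The extreme feasible split is u = 2, v = 105, giving uv = 210.

210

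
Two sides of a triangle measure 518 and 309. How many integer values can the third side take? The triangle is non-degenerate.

617

The triangle inequality gives |518 − 309| < c < 518 + 309, i.e. 209 < c < 827.
So c can be any integer from 210 to 826: 617 values.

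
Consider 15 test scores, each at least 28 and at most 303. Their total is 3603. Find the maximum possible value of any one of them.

To make one score as large as possible, make the other 14 as small as possible.
The other 14 contribute at least 14 × 28 = 392, leaving at most 3603 − 392 = 3211.
But each score is capped at 303, so the maximum is 303.
Achievable: one at 303 and the other 14 totalling 3300, which fits since 14 × 28 ≤ 3300 ≤ 14 × 303.

303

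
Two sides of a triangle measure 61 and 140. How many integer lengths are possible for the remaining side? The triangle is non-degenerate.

121

The triangle inequality gives |61 − 140| < c < 61 + 140, i.e. 79 < c < 201.
So c can be any integer from 80 to 200: 121 values.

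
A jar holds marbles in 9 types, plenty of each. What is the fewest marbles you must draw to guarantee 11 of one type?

In the worst case you draw 10 of each of the 9 types: 9 × 10 = 90.
One more forces 11 of some type, so 90 + 1 = 91.

91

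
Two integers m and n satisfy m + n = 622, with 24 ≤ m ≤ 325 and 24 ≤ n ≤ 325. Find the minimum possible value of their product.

For a fixed sum, mn is smallest when m and n are as far apart as possible.
At the endpoint m = 297, n = 622 − 297 = 325, so mn = 297 × 325 = 96525.

96525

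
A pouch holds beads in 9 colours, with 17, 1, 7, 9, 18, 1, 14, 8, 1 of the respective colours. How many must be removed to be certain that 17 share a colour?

In the worst case you take as many as possible of each colour without reaching 17: 16 + 1 + 7 + 9 + 16 + 1 + 14 + 8 + 1 = 73.
The next one must give 17 of some colour, so 73 + 1 = 74.

74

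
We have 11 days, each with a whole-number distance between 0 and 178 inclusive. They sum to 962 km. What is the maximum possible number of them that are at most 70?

Each value at 70 or below falls at least 178 − 70 = 108 short of the ceiling 178.
The ceiling total is 11 × 178 = 1958, and we need 962, so at most ⌊(1958 − 962)/108⌋ = 9 can be that low.
k = 9 is achieved by 9 values at 70 and 2 at 178, total 986; lower one of the 178's by 24 (still > 70) to reach 962.

9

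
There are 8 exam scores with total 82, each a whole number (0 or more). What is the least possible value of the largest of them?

Some value must be at least ⌈82/8⌉ = 11, since 8 × 10 = 80 < 82.
Achievable: 2 of them at 11 and 6 at 10 total 82.

11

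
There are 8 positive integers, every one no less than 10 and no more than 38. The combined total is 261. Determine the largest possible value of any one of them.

Maximizing one value means minimizing the remaining 7.
The other 7 contribute at least 7 × 10 = 70, leaving at most 261 − 70 = 191.
But each integer is capped at 38, so the maximum is 38.
Achievable: one at 38 and the other 7 totalling 223, which fits since 7 × 10 ≤ 223 ≤ 7 × 38.

38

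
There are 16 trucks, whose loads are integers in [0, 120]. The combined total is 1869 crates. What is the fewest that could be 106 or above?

13

If only k of them are at least 106, the other 16 − k are at most 105, so the total is at most k·120 + (16 − k)·105.
This must reach 1869, so k·120 + (16 − k)·105 ≥ 1869, giving k ≥ 13.
Exactly 13 works: 13 values at 120 and 3 at 105 total 1875; lower one of the high values by 6 (still ≥ 106) to hit 1869.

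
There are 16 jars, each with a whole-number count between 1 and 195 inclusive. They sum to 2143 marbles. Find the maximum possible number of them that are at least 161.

If k of the values are ≥ 161, the total is ≥ 161k + 1(16 − k).
Setting 161k + 1(16 − k) ≤ 2143 gives 160k ≤ 2127, so k ≤ 13.
k = 13 is achieved by 13 values at 161 and 3 at 1, total 2096; add 47 to one value (staying below 161) to reach 2143.

13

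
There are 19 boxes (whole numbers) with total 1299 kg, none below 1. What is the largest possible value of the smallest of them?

The 19 values sum to 1299, so their minimum is at most ⌊1299/19⌋ = 68.
Taking 12 copies of 68 and 7 copies of 69 gives exactly 1299, so 68 is attained.

68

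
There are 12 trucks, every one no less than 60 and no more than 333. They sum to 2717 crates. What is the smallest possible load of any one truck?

To make one truck as small as possible, make the other 11 as large as possible.
The other 11 can take up 11 × 333 = 3663 ≥ 2717 − 60, so one truck can sit at its floor of 60.
Achievable: one at 60 and the other 11 totalling 2657, which fits since 11 × 60 ≤ 2657 ≤ 11 × 333.

60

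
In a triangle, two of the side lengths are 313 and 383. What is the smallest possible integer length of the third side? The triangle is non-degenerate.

71

The third side must exceed |313 − 383| = 70.
The smallest integer above 70 is 71.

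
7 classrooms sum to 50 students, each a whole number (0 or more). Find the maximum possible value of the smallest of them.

7

The 7 values sum to 50, so their minimum is at most ⌊50/7⌋ = 7.
Taking 6 copies of 7 and 1 copy of 8 gives exactly 50, so 7 is attained.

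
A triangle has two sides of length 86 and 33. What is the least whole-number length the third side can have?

The third side must exceed |86 − 33| = 53.
The smallest integer above 53 is 54.

54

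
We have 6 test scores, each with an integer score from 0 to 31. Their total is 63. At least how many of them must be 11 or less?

1

Let j be the number exceeding 11. Then the total is ≥ 12·j + 0·(6 − j) = 0 + 12j.
So 12j ≤ 63 and j ≤ 5; hence at least 6 − 5 = 1 are ≤ 11.
Exactly 1 works: 1 value at 0 and 5 at 12 total 60; raise one of the low values by 3 (still ≤ 11) to hit 63.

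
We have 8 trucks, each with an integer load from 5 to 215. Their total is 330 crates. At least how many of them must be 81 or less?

If only k of them are at most 81, the other 8 − k are at least 82, so the total is at least (8 − k)·82 + k·5.
This is ≤ 330, so (8 − k)·82 + 5k ≤ 330, which gives k ≥ 5.
Exactly 5 works: 5 values at 5 and 3 at 82 total 271; raise one of the low values by 59 (still ≤ 81) to hit 330.

5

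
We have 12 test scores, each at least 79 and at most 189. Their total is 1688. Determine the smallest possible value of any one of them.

79

To make one score as small as possible, make the other 11 as large as possible.
The other 11 can take up 11 × 189 = 2079 ≥ 1688 − 79, so one score can sit at its floor of 79.
Achievable: one at 79 and the other 11 totalling 1609, which fits since 11 × 79 ≤ 1609 ≤ 11 × 189.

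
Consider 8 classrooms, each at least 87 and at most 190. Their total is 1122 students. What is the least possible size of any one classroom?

To make one classroom as small as possible, make the other 7 as large as possible.
The other 7 can take up 7 × 190 = 1330 ≥ 1122 − 87, so one classroom can sit at its floor of 87.
Achievable: one at 87 and the other 7 totalling 1035, which fits since 7 × 87 ≤ 1035 ≤ 7 × 190.

87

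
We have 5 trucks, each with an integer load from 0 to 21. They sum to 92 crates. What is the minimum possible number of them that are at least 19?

Each value short of 19 is at most 18, costing at least 21 − 18 = 3 against the maximum total of 105.
We can afford to lose at most 105 − 92 = 13, so at most ⌊13/3⌋ = 4 fall short, and at least 1 are ≥ 19.
Exactly 1 works: 1 value at 21 and 4 at 18 total 93; lower one of the high values by 1 (still ≥ 19) to hit 92.

1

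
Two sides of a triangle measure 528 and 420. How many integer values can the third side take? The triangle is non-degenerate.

The triangle inequality gives |528 − 420| < c < 528 + 420, i.e. 108 < c < 948.
So c can be any integer from 109 to 947: 839 values.

839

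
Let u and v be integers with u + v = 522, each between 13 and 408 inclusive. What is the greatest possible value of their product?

With u + v fixed, uv peaks when the two are closest together.
Taking u = 261 and v = 261 (both in [13, 408]) gives uv = 68121.

68121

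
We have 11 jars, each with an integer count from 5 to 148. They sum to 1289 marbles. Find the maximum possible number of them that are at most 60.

Each value at 60 or below falls at least 148 − 60 = 88 short of the ceiling 148.
The ceiling total is 11 × 148 = 1628, and we need 1289, so at most ⌊(1628 − 1289)/88⌋ = 3 can be that low.
k = 3 is achieved by 3 values at 60 and 8 at 148, total 1364; lower one of the 148's by 75 (still > 60) to reach 1289.

3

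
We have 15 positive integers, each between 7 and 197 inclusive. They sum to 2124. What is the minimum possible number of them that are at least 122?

If only k of them are at least 122, the other 15 − k are at most 121, so the total is at most k·197 + (15 − k)·121.
This must reach 2124, so k·197 + (15 − k)·121 ≥ 2124, giving k ≥ 5.
Exactly 5 works: 5 values at 197 and 10 at 121 total 2195; lower one of the high values by 71 (still ≥ 122) to hit 2124.

5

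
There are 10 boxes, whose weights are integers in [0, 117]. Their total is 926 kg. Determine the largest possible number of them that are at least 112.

8

If k of the values are ≥ 112, the total is ≥ 112k + 0(10 − k).
Setting 112k + 0(10 − k) ≤ 926 gives 112k ≤ 926, so k ≤ 8.
k = 8 is achieved by 8 values at 112 and 2 at 0, total 896; add 30 to one value (staying below 112) to reach 926.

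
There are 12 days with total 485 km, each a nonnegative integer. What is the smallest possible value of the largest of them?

The 12 values sum to 485, so their maximum is at least ⌈485/12⌉ = 41.
Taking 7 copies of 40 and 5 copies of 41 gives exactly 485, so 41 is attained.

41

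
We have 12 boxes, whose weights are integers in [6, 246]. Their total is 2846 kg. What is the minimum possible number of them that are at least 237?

2

If only k of them are at least 237, the other 12 − k are at most 236, so the total is at most k·246 + (12 − k)·236.
This must reach 2846, so k·246 + (12 − k)·236 ≥ 2846, giving k ≥ 2.
Exactly 2 works: 2 values at 246 and 10 at 236 total 2852; lower one of the high values by 6 (still ≥ 237) to hit 2846.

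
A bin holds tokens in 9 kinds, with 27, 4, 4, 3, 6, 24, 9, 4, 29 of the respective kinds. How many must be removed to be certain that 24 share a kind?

100

In the worst case you take as many as possible of each kind without reaching 24: 23 + 4 + 4 + 3 + 6 + 23 + 9 + 4 + 23 = 99.
The next one must give 24 of some kind, so 99 + 1 = 100.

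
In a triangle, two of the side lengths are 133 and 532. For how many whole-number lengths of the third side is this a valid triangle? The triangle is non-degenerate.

The triangle inequality gives |133 − 532| < c < 133 + 532, i.e. 399 < c < 665.
So c can be any integer from 400 to 664: 265 values.

265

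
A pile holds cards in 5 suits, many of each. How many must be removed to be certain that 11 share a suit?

51

In the worst case you draw 10 of each of the 5 suits: 5 × 10 = 50.
One more forces 11 of some suit, so 50 + 1 = 51.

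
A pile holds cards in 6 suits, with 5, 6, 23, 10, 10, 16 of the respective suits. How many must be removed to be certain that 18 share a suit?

65

In the worst case you take as many as possible of each suit without reaching 18: 5 + 6 + 17 + 10 + 10 + 16 = 64.
The next one must give 18 of some suit, so 64 + 1 = 65.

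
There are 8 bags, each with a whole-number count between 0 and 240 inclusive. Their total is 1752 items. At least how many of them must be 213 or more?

2

If only k of them are at least 213, the other 8 − k are at most 212, so the total is at most k·240 + (8 − k)·212.
This must reach 1752, so k·240 + (8 − k)·212 ≥ 1752, giving k ≥ 2.
Exactly 2 works: 2 values at 240 and 6 at 212 total 1752.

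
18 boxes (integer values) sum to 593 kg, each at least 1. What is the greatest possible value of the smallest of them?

The 18 values sum to 593, so their minimum is at most ⌊593/18⌋ = 32.
Achievable: 1 of them at 32 and 17 at 33 total 593.

32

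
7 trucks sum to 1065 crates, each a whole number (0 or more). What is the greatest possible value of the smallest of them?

152

The 7 values sum to 1065, so their minimum is at most ⌊1065/7⌋ = 152.
Equality holds with 6 values of 152 and 1 value of 153.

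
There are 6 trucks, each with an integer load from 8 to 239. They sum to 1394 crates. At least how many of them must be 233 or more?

If only k of them are at least 233, the other 6 − k are at most 232, so the total is at most k·239 + (6 − k)·232.
This must reach 1394, so k·239 + (6 − k)·232 ≥ 1394, giving k ≥ 1.
Exactly 1 works: 1 value at 239 and 5 at 232 total 1399; lower one of the high values by 5 (still ≥ 233) to hit 1394.

1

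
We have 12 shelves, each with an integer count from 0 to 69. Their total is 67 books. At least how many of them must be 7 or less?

4

If only k of them are at most 7, the other 12 − k are at least 8, so the total is at least (12 − k)·8 + k·0.
This is ≤ 67, so (12 − k)·8 + 0k ≤ 67, which gives k ≥ 4.
Exactly 4 works: 4 values at 0 and 8 at 8 total 64; raise one of the low values by 3 (still ≤ 7) to hit 67.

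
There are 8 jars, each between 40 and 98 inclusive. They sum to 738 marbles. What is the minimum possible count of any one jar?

To make one jar as small as possible, make the other 7 as large as possible.
The other 7 contribute at most 7 × 98 = 686, leaving at least 738 − 686 = 52.
Since 52 ≥ 40, this is achievable: one at 52 and 7 at 98.

52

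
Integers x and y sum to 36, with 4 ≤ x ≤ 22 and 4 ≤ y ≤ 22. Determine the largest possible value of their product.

324

xy = x(36 − x) is maximized when x is as near 36/2 as the bounds allow.
Taking x = 18 and y = 18 (both in [4, 22]) gives xy = 324.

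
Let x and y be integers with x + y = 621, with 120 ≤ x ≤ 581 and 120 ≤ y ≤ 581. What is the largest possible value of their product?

96410

For a fixed sum, the product xy is largest when x and y are as close as possible.
Taking x = 310 and y = 311 (both in [120, 581]) gives xy = 96410.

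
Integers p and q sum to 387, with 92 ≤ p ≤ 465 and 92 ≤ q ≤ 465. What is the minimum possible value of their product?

pq = p(387 − p) is concave in p, so over [92, 295] it is minimized at an endpoint.
The extreme feasible split is p = 92, q = 295, giving pq = 27140.

27140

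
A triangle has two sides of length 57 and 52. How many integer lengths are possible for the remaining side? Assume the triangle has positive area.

The triangle inequality gives |57 − 52| < c < 57 + 52, i.e. 5 < c < 109.
So c can be any integer from 6 to 108: 103 values.

103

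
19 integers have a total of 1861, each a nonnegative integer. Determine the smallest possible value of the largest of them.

98

The 19 values sum to 1861, so their maximum is at least ⌈1861/19⌉ = 98.
Achievable: 18 of them at 98 and 1 at 97 total 1861.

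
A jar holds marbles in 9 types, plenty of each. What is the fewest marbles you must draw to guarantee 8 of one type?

64

In the worst case you draw 7 of each of the 9 types: 9 × 7 = 63.
One more forces 8 of some type, so 63 + 1 = 64.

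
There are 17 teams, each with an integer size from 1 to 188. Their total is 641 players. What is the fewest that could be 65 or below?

Each value above 65 is at least 66, contributing at least 66 − 1 = 65 above the floor 1.
The sum exceeds the floor total 17 by 624, so at most ⌊624/65⌋ = 9 exceed 65, and at least 8 are ≤ 65.
Exactly 8 works: 8 values at 1 and 9 at 66 total 602; raise one of the low values by 39 (still ≤ 65) to hit 641.

8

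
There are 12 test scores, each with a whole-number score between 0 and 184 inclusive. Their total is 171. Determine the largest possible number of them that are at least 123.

1

If k of the values are ≥ 123, the total is ≥ 123k + 0(12 − k).
Setting 123k + 0(12 − k) ≤ 171 gives 123k ≤ 171, so k ≤ 1.
k = 1 is achieved by 1 value at 123 and 11 at 0, total 123; add 48 to one value (staying below 123) to reach 171.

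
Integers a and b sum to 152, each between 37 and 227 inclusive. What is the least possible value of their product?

4255

Since a + b is fixed, pushing one of them to its bound minimizes the product.
The extreme feasible split is a = 37, b = 115, giving ab = 4255.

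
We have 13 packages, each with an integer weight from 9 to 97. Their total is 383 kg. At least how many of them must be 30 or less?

1

Each value above 30 is at least 31, contributing at least 31 − 9 = 22 above the floor 9.
The sum exceeds the floor total 117 by 266, so at most ⌊266/22⌋ = 12 exceed 30, and at least 1 are ≤ 30.
Exactly 1 works: 1 value at 9 and 12 at 31 total 381; raise one of the low values by 2 (still ≤ 30) to hit 383.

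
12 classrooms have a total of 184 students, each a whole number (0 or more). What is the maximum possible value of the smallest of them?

15

If every one of the 12 were at least 16, the total would be at least 12 × 16 = 192 > 184.
Achievable: 8 of them at 15 and 4 at 16 total 184.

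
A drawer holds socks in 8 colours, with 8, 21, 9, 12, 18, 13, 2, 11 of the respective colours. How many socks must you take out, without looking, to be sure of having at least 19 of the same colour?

92

In the worst case you take as many as possible of each colour without reaching 19: 8 + 18 + 9 + 12 + 18 + 13 + 2 + 11 = 91.
The next one must give 19 of some colour, so 91 + 1 = 92.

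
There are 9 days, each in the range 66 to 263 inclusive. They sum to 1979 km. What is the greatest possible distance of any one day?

263

To make one day as large as possible, make the other 8 as small as possible.
The other 8 contribute at least 8 × 66 = 528, leaving at most 1979 − 528 = 1451.
But each day is capped at 263, so the maximum is 263.
Achievable: one at 263 and the other 8 totalling 1716, which fits since 8 × 66 ≤ 1716 ≤ 8 × 263.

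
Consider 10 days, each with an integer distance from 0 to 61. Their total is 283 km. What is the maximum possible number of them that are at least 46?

6

With k values at 46 or above and the rest at least 0, the sum is at least 0 + 46k.
Since the sum is 283, we need 46k ≤ 283, i.e. k ≤ 6.
k = 6 is achieved by 6 values at 46 and 4 at 0, total 276; add 7 to one value (staying below 46) to reach 283.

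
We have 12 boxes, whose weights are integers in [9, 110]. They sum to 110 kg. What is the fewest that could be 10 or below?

Let j be the number exceeding 10. Then the total is ≥ 11·j + 9·(12 − j) = 108 + 2j.
So 2j ≤ 2 and j ≤ 1; hence at least 12 − 1 = 11 are ≤ 10.
Exactly 11 works: 11 values at 9 and 1 at 11 total 110.

11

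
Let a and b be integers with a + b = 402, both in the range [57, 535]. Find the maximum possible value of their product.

40401

ab = a(402 − a) is maximized when a is as near 402/2 as the bounds allow.
Taking a = 201 and b = 201 (both in [57, 535]) gives ab = 40401.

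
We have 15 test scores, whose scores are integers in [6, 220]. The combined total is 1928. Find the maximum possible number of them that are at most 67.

Suppose k of them are at most 67. Those contribute at most 67 each and the rest at most 220 each.
So the total is at most 67k + 220(15 − k) = 3300 − 153k. This must still be ≥ 1928, so k ≤ 8.
k = 8 is achieved by 8 values at 67 and 7 at 220, total 2076; lower one of the 220's by 148 (still > 67) to reach 1928.

8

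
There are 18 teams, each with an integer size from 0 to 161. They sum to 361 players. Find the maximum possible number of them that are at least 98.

With k values at 98 or above and the rest at least 0, the sum is at least 0 + 98k.
Since the sum is 361, we need 98k ≤ 361, i.e. k ≤ 3.
k = 3 is achieved by 3 values at 98 and 15 at 0, total 294; add 67 to one value (staying below 98) to reach 361.

3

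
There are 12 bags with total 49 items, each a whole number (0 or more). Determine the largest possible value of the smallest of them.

4

The 12 values sum to 49, so their minimum is at most ⌊49/12⌋ = 4.
Taking 11 copies of 4 and 1 copy of 5 gives exactly 49, so 4 is attained.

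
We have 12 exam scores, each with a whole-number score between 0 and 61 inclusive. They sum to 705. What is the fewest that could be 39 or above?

11

If only k of them are at least 39, the other 12 − k are at most 38, so the total is at most k·61 + (12 − k)·38.
This must reach 705, so k·61 + (12 − k)·38 ≥ 705, giving k ≥ 11.
Exactly 11 works: 11 values at 61 and 1 at 38 total 709; lower one of the high values by 4 (still ≥ 39) to hit 705.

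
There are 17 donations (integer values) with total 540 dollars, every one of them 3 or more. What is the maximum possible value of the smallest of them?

31

The average is 540/17 < 32, so some value is ≤ 31.
Equality holds with 4 values of 31 and 13 values of 32.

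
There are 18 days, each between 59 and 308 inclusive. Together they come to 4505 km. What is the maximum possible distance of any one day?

Maximizing one value means minimizing the remaining 17.
The other 17 contribute at least 17 × 59 = 1003, leaving at most 4505 − 1003 = 3502.
But each day is capped at 308, so the maximum is 308.
Achievable: one at 308 and the other 17 totalling 4197, which fits since 17 × 59 ≤ 4197 ≤ 17 × 308.

308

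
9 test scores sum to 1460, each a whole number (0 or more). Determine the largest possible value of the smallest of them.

The average is 1460/9 < 163, so some value is ≤ 162.
Taking 7 copies of 162 and 2 copies of 163 gives exactly 1460, so 162 is attained.

162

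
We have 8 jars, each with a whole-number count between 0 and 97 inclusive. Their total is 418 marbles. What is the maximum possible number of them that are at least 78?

Suppose k of them are at least 78. Those contribute at least 78 each and the other 8 − k at least 0 each.
So the total is at least 78k + 0(8 − k) = 0 + 78k. This must be ≤ 418, giving k ≤ 5.
k = 5 is achieved by 5 values at 78 and 3 at 0, total 390; add 28 to one value (staying below 78) to reach 418.

5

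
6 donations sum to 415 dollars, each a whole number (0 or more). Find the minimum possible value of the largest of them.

70

If every one of the 6 were at most 69, the total would be at most 6 × 69 = 414 < 415.
Achievable: 1 of them at 70 and 5 at 69 total 415.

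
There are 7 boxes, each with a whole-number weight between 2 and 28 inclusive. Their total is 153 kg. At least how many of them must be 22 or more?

Suppose at most 7 − j of them reach 22; then j values are ≤ 21 and the rest ≤ 28.
The total is then ≤ 21·j + 28·(7 − j) = 196 − 7j. For this to be ≥ 153 we need j ≤ 6, so at least 7 − 6 = 1 must reach 22.
Exactly 1 works: 1 value at 28 and 6 at 21 total 154; lower one of the high values by 1 (still ≥ 22) to hit 153.

1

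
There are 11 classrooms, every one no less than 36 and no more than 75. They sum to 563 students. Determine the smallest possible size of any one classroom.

Minimizing one value means maximizing the remaining 10.
The other 10 can take up 10 × 75 = 750 ≥ 563 − 36, so one classroom can sit at its floor of 36.
Achievable: one at 36 and the other 10 totalling 527, which fits since 10 × 36 ≤ 527 ≤ 10 × 75.

36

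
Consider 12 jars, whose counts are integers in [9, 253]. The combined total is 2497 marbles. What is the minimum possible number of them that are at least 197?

3

If only k of them are at least 197, the other 12 − k are at most 196, so the total is at most k·253 + (12 − k)·196.
This must reach 2497, so k·253 + (12 − k)·196 ≥ 2497, giving k ≥ 3.
Exactly 3 works: 3 values at 253 and 9 at 196 total 2523; lower one of the high values by 26 (still ≥ 197) to hit 2497.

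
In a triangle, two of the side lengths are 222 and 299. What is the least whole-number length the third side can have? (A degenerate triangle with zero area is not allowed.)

78

The third side must exceed |222 − 299| = 77.
The smallest integer above 77 is 78.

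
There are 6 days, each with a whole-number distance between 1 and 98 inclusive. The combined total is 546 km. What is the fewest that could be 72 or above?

5

Each value short of 72 is at most 71, costing at least 98 − 71 = 27 against the maximum total of 588.
We can afford to lose at most 588 − 546 = 42, so at most ⌊42/27⌋ = 1 fall short, and at least 5 are ≥ 72.
Exactly 5 works: 5 values at 98 and 1 at 71 total 561; lower one of the high values by 15 (still ≥ 72) to hit 546.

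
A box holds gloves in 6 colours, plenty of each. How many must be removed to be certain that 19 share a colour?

109

In the worst case you draw 18 of each of the 6 colours: 6 × 18 = 108.
One more forces 19 of some colour, so 108 + 1 = 109.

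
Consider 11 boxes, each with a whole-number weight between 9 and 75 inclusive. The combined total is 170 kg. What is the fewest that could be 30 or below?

Each value above 30 is at least 31, contributing at least 31 − 9 = 22 above the floor 9.
The sum exceeds the floor total 99 by 71, so at most ⌊71/22⌋ = 3 exceed 30, and at least 8 are ≤ 30.
Exactly 8 works: 8 values at 9 and 3 at 31 total 165; raise one of the low values by 5 (still ≤ 30) to hit 170.

8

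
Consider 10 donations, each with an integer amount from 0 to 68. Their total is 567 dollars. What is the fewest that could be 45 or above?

6

Each value short of 45 is at most 44, costing at least 68 − 44 = 24 against the maximum total of 680.
We can afford to lose at most 680 − 567 = 113, so at most ⌊113/24⌋ = 4 fall short, and at least 6 are ≥ 45.
Exactly 6 works: 6 values at 68 and 4 at 44 total 584; lower one of the high values by 17 (still ≥ 45) to hit 567.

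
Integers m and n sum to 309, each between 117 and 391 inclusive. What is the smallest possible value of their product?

mn = m(309 − m) is concave in m, so over [117, 192] it is minimized at an endpoint.
The extreme feasible split is m = 117, n = 192, giving mn = 22464.

22464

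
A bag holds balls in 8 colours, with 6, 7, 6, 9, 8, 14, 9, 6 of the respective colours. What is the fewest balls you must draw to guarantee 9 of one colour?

In the worst case you take as many as possible of each colour without reaching 9: 6 + 7 + 6 + 8 + 8 + 8 + 8 + 6 = 57.
The next one must give 9 of some colour, so 57 + 1 = 58.

58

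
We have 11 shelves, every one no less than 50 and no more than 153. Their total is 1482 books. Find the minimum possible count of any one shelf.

To make one shelf as small as possible, make the other 10 as large as possible.
The other 10 can take up 10 × 153 = 1530 ≥ 1482 − 50, so one shelf can sit at its floor of 50.
Achievable: one at 50 and the other 10 totalling 1432, which fits since 10 × 50 ≤ 1432 ≤ 10 × 153.

50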